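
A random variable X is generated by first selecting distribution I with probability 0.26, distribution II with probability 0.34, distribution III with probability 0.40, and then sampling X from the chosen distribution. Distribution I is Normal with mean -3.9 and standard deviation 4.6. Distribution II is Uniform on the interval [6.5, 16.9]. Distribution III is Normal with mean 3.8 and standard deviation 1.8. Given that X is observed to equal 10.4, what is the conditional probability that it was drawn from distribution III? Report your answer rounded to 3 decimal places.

0.003

Likelihoods f(10.4 | ·): I: 0.000691264; II: 0.0961538; III: 0.000266817.
Posterior ∝ prior × likelihood. Numerator for III: 0.4·0.000266817 = 0.000106727.
Normalizing constant: 0.26·0.000691264 + 0.34·0.0961538 + 0.4·0.000266817 = 0.0329788.
P(III | observation) = 0.000106727 / 0.0329788 = 0.00323623.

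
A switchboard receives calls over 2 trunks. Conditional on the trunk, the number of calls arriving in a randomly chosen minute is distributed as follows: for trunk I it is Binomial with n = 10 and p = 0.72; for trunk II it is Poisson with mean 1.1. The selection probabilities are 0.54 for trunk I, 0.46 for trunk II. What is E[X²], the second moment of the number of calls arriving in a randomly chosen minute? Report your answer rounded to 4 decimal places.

For each component E[X²] = Var + (mean)², giving I: 53.856; II: 2.31.
Overall E[X²] = 0.54·53.856 + 0.46·2.31 = 30.1448.

30.1448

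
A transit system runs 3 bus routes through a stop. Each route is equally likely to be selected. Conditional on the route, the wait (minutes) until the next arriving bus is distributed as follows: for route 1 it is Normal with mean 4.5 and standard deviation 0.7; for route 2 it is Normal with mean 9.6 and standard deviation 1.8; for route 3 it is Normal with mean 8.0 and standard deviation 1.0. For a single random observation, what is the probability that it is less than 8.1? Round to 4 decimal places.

Conditional on each route, P(X < 8.1): 1: 1; 2: 0.202328; 3: 0.539828.
By total probability, P(X < 8.1) = 0.333333·1 + 0.333333·0.202328 + 0.333333·0.539828 = 0.580719.

0.5807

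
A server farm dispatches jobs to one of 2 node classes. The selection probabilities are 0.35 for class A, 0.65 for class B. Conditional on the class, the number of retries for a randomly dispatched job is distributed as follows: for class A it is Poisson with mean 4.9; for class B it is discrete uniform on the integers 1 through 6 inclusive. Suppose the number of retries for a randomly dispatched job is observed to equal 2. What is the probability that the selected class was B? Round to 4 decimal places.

0.7759

Likelihoods P(X=2 | ·): A: 0.0893962; B: 0.166667.
Posterior ∝ prior × likelihood. Numerator for B: 0.65·0.166667 = 0.108333.
Normalizing constant: 0.35·0.0893962 + 0.65·0.166667 = 0.139622.
P(B | observation) = 0.108333 / 0.139622 = 0.775904.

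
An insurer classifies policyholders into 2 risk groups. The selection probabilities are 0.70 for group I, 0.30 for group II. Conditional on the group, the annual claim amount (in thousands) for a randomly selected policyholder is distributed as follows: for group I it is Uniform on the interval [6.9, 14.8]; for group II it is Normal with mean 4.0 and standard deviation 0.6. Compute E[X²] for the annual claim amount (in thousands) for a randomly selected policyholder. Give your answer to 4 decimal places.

90.9543

For each component E[X²] = Var + (mean)², giving I: 122.923; II: 16.36.
Overall E[X²] = 0.7·122.923 + 0.3·16.36 = 90.9543.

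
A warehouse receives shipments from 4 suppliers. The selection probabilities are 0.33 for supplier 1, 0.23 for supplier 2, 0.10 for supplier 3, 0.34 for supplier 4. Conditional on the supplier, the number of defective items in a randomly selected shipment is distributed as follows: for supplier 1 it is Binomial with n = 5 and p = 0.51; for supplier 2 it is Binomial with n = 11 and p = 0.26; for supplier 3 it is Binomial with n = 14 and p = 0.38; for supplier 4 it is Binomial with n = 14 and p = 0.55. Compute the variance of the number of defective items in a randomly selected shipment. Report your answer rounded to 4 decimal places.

7.8070

Per component, 1: μ=2.55, E[X²]=7.752; 2: μ=2.86, E[X²]=10.296; 3: μ=5.32, E[X²]=31.6008; 4: μ=7.7, E[X²]=62.755.
E[X] = 0.33·2.55 + 0.23·2.86 + 0.1·5.32 + 0.34·7.7 = 4.6493.
E[X²] = 0.33·7.752 + 0.23·10.296 + 0.1·31.6008 + 0.34·62.755 = 29.423.
Var(X) = E[X²] − (E[X])² = 29.423 − 21.616 = 7.80703.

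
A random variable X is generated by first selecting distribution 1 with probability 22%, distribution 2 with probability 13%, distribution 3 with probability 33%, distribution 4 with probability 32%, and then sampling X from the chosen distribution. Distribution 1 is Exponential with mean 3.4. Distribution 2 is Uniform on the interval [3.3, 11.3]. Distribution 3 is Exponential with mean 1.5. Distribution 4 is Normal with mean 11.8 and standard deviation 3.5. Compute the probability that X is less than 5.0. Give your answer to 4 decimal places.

Conditional on each component, P(X < 5.0): 1: 0.77021; 2: 0.2125; 3: 0.964326; 4: 0.0260167.
By total probability, P(X < 5.0) = 0.22·0.77021 + 0.13·0.2125 + 0.33·0.964326 + 0.32·0.0260167 = 0.523624.

0.5236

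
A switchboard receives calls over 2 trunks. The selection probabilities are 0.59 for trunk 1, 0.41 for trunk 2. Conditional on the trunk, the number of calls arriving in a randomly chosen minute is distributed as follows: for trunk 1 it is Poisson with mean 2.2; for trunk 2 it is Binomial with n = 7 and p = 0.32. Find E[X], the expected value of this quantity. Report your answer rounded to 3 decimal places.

2.216

Component means — 1: 2.2; 2: 2.24.
E[X] = 0.59·2.2 + 0.41·2.24 = 2.2164.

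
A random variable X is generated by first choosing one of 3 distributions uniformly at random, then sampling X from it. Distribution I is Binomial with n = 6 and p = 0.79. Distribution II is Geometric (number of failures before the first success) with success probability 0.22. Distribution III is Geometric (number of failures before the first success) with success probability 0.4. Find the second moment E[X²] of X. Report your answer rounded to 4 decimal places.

For each component E[X²] = Var + (mean)², giving I: 23.463; II: 28.686; III: 6.
Overall E[X²] = 0.333333·23.463 + 0.333333·28.686 + 0.333333·6 = 19.383.

19.3830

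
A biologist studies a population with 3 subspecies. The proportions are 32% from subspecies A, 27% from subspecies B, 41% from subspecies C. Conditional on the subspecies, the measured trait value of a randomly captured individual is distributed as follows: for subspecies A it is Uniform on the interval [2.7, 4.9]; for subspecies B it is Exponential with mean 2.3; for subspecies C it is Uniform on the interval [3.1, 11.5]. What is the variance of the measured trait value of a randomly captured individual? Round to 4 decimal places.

8.5373

Per component, A: μ=3.8, E[X²]=14.8433; B: μ=2.3, E[X²]=10.58; C: μ=7.3, E[X²]=59.17.
E[X] = 0.32·3.8 + 0.27·2.3 + 0.41·7.3 = 4.83.
E[X²] = 0.32·14.8433 + 0.27·10.58 + 0.41·59.17 = 31.8662.
Var(X) = E[X²] − (E[X])² = 31.8662 − 23.3289 = 8.53727.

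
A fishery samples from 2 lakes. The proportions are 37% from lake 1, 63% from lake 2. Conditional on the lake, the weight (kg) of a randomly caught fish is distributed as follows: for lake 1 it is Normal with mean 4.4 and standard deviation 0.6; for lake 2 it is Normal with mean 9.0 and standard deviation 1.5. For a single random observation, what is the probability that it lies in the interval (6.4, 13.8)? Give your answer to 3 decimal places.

0.604

Conditional on each lake, P(6.4 < X < 13.8): 1: 0.00042906; 2: 0.957795.
By total probability, P(6.4 < X < 13.8) = 0.37·0.00042906 + 0.63·0.957795 = 0.603569.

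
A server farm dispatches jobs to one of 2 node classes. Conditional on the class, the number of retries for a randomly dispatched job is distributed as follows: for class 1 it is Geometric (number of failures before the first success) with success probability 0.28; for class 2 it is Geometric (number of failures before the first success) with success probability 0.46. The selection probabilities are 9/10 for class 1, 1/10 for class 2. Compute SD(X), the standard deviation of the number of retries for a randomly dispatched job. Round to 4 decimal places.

2.9489

Per component, 1: μ=2.57143, E[X²]=15.7959; 2: μ=1.17391, E[X²]=3.93006.
E[X] = 0.9·2.57143 + 0.1·1.17391 = 2.43168.
E[X²] = 0.9·15.7959 + 0.1·3.93006 = 14.6093.
Var(X) = E[X²] − (E[X])² = 14.6093 − 5.91305 = 8.69628.
SD(X) = √8.69628 = 2.94895.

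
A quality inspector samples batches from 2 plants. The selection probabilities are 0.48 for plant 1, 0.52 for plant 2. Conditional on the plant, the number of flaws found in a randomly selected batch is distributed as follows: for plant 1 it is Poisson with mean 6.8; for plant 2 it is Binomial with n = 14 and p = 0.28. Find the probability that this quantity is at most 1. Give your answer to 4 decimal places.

0.0379

Conditional on each plant, P(X ≤ 1): 1: 0.00868745; 2: 0.0648396.
By total probability, P(X ≤ 1) = 0.48·0.00868745 + 0.52·0.0648396 = 0.0378866.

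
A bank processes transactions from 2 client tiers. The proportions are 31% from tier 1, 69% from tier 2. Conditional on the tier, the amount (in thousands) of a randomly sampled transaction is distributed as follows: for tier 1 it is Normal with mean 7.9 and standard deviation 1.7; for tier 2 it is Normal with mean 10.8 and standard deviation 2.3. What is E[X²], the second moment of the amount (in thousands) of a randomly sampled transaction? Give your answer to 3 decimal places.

104.375

For each component E[X²] = Var + (mean)², giving 1: 65.3; 2: 121.93.
Overall E[X²] = 0.31·65.3 + 0.69·121.93 = 104.375.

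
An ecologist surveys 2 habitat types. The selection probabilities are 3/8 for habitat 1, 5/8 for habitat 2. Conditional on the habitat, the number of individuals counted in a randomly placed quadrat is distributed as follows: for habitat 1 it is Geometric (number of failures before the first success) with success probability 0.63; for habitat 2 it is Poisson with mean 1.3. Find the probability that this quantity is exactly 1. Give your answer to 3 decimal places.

Conditional on each habitat, P(X = 1): 1: 0.2331; 2: 0.354291.
By total probability, P(X = 1) = 0.375·0.2331 + 0.625·0.354291 = 0.308845.

0.309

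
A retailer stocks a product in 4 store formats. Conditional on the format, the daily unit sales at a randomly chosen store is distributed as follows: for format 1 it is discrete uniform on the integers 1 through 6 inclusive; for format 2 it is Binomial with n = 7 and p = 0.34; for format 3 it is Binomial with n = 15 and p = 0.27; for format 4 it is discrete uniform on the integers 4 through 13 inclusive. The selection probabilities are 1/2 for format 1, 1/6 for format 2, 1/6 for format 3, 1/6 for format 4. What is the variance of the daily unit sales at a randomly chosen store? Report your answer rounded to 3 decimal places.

7.469

Per component, 1: μ=3.5, E[X²]=15.1667; 2: μ=2.38, E[X²]=7.2352; 3: μ=4.05, E[X²]=19.359; 4: μ=8.5, E[X²]=80.5.
E[X] = 0.5·3.5 + 0.166667·2.38 + 0.166667·4.05 + 0.166667·8.5 = 4.23833.
E[X²] = 0.5·15.1667 + 0.166667·7.2352 + 0.166667·19.359 + 0.166667·80.5 = 25.4324.
Var(X) = E[X²] − (E[X])² = 25.4324 − 17.9635 = 7.4689.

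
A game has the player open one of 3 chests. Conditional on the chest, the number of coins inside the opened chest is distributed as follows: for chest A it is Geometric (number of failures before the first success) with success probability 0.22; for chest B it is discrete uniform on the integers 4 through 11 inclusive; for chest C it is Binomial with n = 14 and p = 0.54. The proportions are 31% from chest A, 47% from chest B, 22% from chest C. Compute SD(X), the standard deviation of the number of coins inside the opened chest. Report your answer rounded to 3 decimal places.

Per component, A: μ=3.54545, E[X²]=28.686; B: μ=7.5, E[X²]=61.5; C: μ=7.56, E[X²]=60.6312.
E[X] = 0.31·3.54545 + 0.47·7.5 + 0.22·7.56 = 6.28729.
E[X²] = 0.31·28.686 + 0.47·61.5 + 0.22·60.6312 = 51.1365.
Var(X) = E[X²] − (E[X])² = 51.1365 − 39.53 = 11.6065.
SD(X) = √11.6065 = 3.40683.

3.407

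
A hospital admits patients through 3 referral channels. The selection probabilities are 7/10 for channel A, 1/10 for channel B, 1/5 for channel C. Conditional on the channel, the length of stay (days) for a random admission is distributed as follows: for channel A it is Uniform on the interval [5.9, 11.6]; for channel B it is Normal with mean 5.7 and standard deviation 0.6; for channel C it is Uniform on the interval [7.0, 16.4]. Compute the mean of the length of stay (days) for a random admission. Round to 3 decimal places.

Component means — A: 8.75; B: 5.7; C: 11.7.
E[X] = 0.7·8.75 + 0.1·5.7 + 0.2·11.7 = 9.035.

9.035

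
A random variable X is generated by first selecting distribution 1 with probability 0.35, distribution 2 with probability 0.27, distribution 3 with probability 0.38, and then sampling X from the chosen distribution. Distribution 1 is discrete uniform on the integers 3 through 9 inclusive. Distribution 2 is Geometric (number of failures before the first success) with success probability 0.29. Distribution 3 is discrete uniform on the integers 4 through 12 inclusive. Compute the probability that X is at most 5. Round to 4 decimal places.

Conditional on each component, P(X ≤ 5): 1: 0.428571; 2: 0.8719; 3: 0.222222.
By total probability, P(X ≤ 5) = 0.35·0.428571 + 0.27·0.8719 + 0.38·0.222222 = 0.469857.

0.4699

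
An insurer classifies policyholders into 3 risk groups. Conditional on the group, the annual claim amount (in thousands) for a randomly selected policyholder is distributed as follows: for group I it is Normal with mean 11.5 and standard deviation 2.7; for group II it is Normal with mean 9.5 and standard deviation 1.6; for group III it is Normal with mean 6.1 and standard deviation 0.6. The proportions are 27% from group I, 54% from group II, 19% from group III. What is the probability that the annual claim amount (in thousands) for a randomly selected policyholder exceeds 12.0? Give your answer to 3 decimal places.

0.147

Conditional on each group, P(X > 12.0): I: 0.426542; II: 0.0590851; III: 0.
By total probability, P(X > 12.0) = 0.27·0.426542 + 0.54·0.0590851 + 0.19·0 = 0.147072.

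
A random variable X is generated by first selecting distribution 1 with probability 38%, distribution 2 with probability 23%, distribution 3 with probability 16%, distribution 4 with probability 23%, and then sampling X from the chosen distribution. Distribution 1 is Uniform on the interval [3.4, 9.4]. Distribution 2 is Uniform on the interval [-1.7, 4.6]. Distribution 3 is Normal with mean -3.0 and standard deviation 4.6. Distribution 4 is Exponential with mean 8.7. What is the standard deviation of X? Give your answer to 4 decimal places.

6.2624

Per component, 1: μ=6.4, E[X²]=43.96; 2: μ=1.45, E[X²]=5.41; 3: μ=-3, E[X²]=30.16; 4: μ=8.7, E[X²]=151.38.
E[X] = 0.38·6.4 + 0.23·1.45 + 0.16·-3 + 0.23·8.7 = 4.2865.
E[X²] = 0.38·43.96 + 0.23·5.41 + 0.16·30.16 + 0.23·151.38 = 57.5921.
Var(X) = E[X²] − (E[X])² = 57.5921 − 18.3741 = 39.218.
SD(X) = √39.218 = 6.26243.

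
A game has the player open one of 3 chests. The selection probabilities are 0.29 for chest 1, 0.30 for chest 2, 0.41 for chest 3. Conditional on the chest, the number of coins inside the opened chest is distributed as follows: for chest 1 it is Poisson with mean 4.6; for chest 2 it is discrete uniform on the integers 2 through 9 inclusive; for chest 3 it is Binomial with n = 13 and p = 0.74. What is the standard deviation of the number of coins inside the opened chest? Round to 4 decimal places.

3.0148

Per component, 1: μ=4.6, E[X²]=25.76; 2: μ=5.5, E[X²]=35.5; 3: μ=9.62, E[X²]=95.0456.
E[X] = 0.29·4.6 + 0.3·5.5 + 0.41·9.62 = 6.9282.
E[X²] = 0.29·25.76 + 0.3·35.5 + 0.41·95.0456 = 57.0891.
Var(X) = E[X²] − (E[X])² = 57.0891 − 48 = 9.08914.
SD(X) = √9.08914 = 3.01482.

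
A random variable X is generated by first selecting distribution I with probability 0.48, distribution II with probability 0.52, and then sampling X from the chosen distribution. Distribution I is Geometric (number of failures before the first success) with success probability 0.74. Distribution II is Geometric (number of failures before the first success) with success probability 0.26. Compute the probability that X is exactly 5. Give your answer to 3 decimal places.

0.030

Conditional on each component, P(X = 5): I: 0.000879222; II: 0.0576942.
By total probability, P(X = 5) = 0.48·0.000879222 + 0.52·0.0576942 = 0.030423.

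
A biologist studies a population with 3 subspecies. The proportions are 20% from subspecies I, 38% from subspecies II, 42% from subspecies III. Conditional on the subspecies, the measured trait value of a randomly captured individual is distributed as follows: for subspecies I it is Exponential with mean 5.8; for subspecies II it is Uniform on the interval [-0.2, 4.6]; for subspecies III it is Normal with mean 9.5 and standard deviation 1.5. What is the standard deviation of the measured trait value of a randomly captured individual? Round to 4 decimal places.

4.3638

Per component, I: μ=5.8, E[X²]=67.28; II: μ=2.2, E[X²]=6.76; III: μ=9.5, E[X²]=92.5.
E[X] = 0.2·5.8 + 0.38·2.2 + 0.42·9.5 = 5.986.
E[X²] = 0.2·67.28 + 0.38·6.76 + 0.42·92.5 = 54.8748.
Var(X) = E[X²] − (E[X])² = 54.8748 − 35.8322 = 19.0426.
SD(X) = √19.0426 = 4.36378.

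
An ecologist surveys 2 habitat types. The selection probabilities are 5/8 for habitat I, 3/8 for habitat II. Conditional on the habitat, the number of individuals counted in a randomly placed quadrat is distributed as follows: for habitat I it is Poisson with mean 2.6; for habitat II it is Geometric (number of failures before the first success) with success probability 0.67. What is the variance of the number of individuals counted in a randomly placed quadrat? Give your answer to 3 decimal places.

Per component, I: μ=2.6, E[X²]=9.36; II: μ=0.492537, E[X²]=0.977723.
E[X] = 0.625·2.6 + 0.375·0.492537 = 1.8097.
E[X²] = 0.625·9.36 + 0.375·0.977723 = 6.21665.
Var(X) = E[X²] − (E[X])² = 6.21665 − 3.27502 = 2.94163.

2.942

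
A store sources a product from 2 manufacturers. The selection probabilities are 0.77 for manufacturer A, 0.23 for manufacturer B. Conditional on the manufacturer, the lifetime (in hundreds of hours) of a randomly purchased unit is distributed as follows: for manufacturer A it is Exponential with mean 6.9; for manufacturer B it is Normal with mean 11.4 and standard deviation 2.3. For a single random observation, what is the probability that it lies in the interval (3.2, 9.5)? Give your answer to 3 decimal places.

0.337

Conditional on each manufacturer, P(3.2 < X < 9.5): A: 0.376527; B: 0.204196.
By total probability, P(3.2 < X < 9.5) = 0.77·0.376527 + 0.23·0.204196 = 0.336891.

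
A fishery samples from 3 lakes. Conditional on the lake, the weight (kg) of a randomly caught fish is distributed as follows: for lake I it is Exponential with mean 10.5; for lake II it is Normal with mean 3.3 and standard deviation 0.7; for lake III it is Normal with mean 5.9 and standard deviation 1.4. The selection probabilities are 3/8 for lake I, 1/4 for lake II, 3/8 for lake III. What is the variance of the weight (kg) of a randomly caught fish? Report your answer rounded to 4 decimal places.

Per component, I: μ=10.5, E[X²]=220.5; II: μ=3.3, E[X²]=11.38; III: μ=5.9, E[X²]=36.77.
E[X] = 0.375·10.5 + 0.25·3.3 + 0.375·5.9 = 6.975.
E[X²] = 0.375·220.5 + 0.25·11.38 + 0.375·36.77 = 99.3213.
Var(X) = E[X²] − (E[X])² = 99.3213 − 48.6506 = 50.6706.

50.6706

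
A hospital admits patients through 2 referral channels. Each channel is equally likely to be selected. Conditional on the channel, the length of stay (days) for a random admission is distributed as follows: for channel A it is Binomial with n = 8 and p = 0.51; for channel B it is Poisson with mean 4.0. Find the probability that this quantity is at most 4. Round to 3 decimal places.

0.622

Conditional on each channel, P(X ≤ 4): A: 0.614634; B: 0.628837.
By total probability, P(X ≤ 4) = 0.5·0.614634 + 0.5·0.628837 = 0.621735.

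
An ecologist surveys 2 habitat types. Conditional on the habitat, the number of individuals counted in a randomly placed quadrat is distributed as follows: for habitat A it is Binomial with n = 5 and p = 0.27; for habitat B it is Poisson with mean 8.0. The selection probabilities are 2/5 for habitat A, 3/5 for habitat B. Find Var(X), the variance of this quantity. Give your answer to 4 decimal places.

15.8076

Per component, A: μ=1.35, E[X²]=2.808; B: μ=8, E[X²]=72.
E[X] = 0.4·1.35 + 0.6·8 = 5.34.
E[X²] = 0.4·2.808 + 0.6·72 = 44.3232.
Var(X) = E[X²] − (E[X])² = 44.3232 − 28.5156 = 15.8076.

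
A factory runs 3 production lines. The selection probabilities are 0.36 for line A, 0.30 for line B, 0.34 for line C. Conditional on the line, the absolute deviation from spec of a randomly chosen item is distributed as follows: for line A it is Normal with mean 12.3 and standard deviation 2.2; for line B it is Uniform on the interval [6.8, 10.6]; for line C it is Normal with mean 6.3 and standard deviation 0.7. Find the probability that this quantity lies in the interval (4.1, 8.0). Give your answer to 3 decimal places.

Conditional on each line, P(4.1 < X < 8.0): A: 0.0252216; B: 0.315789; C: 0.991584.
By total probability, P(4.1 < X < 8.0) = 0.36·0.0252216 + 0.3·0.315789 + 0.34·0.991584 = 0.440955.

0.441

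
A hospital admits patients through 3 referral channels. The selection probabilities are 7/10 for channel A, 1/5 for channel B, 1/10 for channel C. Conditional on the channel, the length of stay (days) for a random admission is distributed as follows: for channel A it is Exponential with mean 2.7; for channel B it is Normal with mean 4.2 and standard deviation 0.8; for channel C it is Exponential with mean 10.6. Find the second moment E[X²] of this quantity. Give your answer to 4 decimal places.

For each component E[X²] = Var + (mean)², giving A: 14.58; B: 18.28; C: 224.72.
Overall E[X²] = 0.7·14.58 + 0.2·18.28 + 0.1·224.72 = 36.334.

36.3340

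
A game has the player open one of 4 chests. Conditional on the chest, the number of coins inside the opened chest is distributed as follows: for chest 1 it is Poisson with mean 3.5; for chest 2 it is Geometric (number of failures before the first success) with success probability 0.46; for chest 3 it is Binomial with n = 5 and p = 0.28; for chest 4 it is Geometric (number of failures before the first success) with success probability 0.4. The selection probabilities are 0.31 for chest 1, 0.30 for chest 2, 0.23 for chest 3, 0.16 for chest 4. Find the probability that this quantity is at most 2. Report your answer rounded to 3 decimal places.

Conditional on each chest, P(X ≤ 2): 1: 0.320847; 2: 0.842536; 3: 0.862352; 4: 0.784.
By total probability, P(X ≤ 2) = 0.31·0.320847 + 0.3·0.842536 + 0.23·0.862352 + 0.16·0.784 = 0.676004.

0.676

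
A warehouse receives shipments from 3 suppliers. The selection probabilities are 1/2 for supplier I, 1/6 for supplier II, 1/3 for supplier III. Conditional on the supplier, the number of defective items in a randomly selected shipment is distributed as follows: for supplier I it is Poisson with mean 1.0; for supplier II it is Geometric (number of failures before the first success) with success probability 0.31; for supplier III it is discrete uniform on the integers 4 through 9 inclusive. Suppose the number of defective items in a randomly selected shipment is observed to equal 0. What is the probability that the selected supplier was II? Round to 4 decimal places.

Likelihoods P(X=0 | ·): I: 0.367879; II: 0.31; III: 0.
Posterior ∝ prior × likelihood. Numerator for II: 0.166667·0.31 = 0.0516667.
Normalizing constant: 0.5·0.367879 + 0.166667·0.31 + 0.333333·0 = 0.235606.
P(II | observation) = 0.0516667 / 0.235606 = 0.219292.

0.2193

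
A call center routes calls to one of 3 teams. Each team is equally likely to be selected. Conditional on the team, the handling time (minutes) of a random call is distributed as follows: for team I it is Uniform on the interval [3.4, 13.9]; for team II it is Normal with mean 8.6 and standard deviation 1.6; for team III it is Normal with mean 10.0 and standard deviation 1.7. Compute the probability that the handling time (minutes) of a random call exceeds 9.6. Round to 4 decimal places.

Conditional on each team, P(X > 9.6): I: 0.409524; II: 0.265986; III: 0.59301.
By total probability, P(X > 9.6) = 0.333333·0.409524 + 0.333333·0.265986 + 0.333333·0.59301 = 0.42284.

0.4228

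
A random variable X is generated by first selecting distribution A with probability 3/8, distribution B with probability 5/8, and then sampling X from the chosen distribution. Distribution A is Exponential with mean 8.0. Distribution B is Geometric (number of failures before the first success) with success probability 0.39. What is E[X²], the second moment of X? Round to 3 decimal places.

52.036

For each component E[X²] = Var + (mean)², giving A: 128; B: 6.45694.
Overall E[X²] = 0.375·128 + 0.625·6.45694 = 52.0356.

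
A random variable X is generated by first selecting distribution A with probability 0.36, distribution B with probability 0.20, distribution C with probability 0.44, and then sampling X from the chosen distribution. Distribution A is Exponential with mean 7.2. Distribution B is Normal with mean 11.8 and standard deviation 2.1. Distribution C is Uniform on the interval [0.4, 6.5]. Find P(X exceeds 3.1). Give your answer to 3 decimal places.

Conditional on each component, P(X > 3.1): A: 0.650148; B: 0.999983; C: 0.557377.
By total probability, P(X > 3.1) = 0.36·0.650148 + 0.2·0.999983 + 0.44·0.557377 = 0.679296.

0.679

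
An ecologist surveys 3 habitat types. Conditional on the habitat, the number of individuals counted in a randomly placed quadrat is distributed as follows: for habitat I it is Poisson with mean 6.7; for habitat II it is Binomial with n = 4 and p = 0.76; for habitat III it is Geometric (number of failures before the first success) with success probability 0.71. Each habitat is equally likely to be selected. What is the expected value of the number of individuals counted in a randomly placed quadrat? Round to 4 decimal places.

Component means — I: 6.7; II: 3.04; III: 0.408451.
E[X] = 0.333333·6.7 + 0.333333·3.04 + 0.333333·0.408451 = 3.38282.

3.3828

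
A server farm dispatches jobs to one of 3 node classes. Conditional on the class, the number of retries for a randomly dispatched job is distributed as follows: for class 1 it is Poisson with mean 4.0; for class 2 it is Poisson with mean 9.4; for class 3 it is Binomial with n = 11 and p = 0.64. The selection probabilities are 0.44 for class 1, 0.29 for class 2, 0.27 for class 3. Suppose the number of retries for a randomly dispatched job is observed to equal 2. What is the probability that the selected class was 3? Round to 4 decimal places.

0.0093

Likelihoods P(X=2 | ·): 1: 0.146525; 2: 0.00365475; 3: 0.00228794.
Posterior ∝ prior × likelihood. Numerator for 3: 0.27·0.00228794 = 0.000617745.
Normalizing constant: 0.44·0.146525 + 0.29·0.00365475 + 0.27·0.00228794 = 0.0661487.
P(3 | observation) = 0.000617745 / 0.0661487 = 0.00933873.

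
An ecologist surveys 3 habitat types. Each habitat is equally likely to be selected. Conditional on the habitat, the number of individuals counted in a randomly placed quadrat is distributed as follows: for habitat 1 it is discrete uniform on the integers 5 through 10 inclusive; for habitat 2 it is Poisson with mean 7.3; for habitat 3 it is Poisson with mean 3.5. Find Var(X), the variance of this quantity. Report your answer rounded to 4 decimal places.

Per component, 1: μ=7.5, E[X²]=59.1667; 2: μ=7.3, E[X²]=60.59; 3: μ=3.5, E[X²]=15.75.
E[X] = 0.333333·7.5 + 0.333333·7.3 + 0.333333·3.5 = 6.1.
E[X²] = 0.333333·59.1667 + 0.333333·60.59 + 0.333333·15.75 = 45.1689.
Var(X) = E[X²] − (E[X])² = 45.1689 − 37.21 = 7.95889.

7.9589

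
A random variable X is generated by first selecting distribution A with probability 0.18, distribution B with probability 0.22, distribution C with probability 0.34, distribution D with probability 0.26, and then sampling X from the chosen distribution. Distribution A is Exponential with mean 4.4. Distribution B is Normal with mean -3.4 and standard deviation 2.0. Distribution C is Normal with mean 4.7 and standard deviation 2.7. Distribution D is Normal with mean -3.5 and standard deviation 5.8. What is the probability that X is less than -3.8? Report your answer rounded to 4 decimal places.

Conditional on each component, P(X < -3.8): A: 0; B: 0.42074; C: 0.000821542; D: 0.479374.
By total probability, P(X < -3.8) = 0.18·0 + 0.22·0.42074 + 0.34·0.000821542 + 0.26·0.479374 = 0.217479.

0.2175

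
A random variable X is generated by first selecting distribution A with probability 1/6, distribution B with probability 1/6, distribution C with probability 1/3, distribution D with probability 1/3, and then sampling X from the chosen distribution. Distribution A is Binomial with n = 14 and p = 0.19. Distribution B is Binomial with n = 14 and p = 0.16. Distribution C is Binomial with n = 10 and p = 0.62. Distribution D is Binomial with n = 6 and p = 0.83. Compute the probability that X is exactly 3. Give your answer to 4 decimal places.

Conditional on each component, P(X = 3): A: 0.245865; B: 0.219045; C: 0.0327221; D: 0.0561838.
By total probability, P(X = 3) = 0.166667·0.245865 + 0.166667·0.219045 + 0.333333·0.0327221 + 0.333333·0.0561838 = 0.10712.

0.1071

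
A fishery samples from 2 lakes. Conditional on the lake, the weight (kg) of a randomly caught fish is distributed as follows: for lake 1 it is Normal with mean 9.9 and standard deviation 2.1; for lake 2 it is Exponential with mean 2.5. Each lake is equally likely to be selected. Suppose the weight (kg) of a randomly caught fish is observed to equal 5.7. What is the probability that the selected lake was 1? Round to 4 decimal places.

0.3859

Likelihoods f(5.7 | ·): 1: 0.02571; 2: 0.0409137.
Posterior ∝ prior × likelihood. Numerator for 1: 0.5·0.02571 = 0.012855.
Normalizing constant: 0.5·0.02571 + 0.5·0.0409137 = 0.0333118.
P(1 | observation) = 0.012855 / 0.0333118 = 0.385899.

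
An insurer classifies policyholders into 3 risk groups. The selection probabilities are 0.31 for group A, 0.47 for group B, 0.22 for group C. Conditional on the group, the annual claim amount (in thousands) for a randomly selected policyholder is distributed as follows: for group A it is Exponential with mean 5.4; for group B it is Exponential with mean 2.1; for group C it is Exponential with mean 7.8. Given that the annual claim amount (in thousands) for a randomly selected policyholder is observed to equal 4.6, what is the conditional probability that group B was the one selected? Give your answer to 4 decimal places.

0.3842

Likelihoods f(4.6 | ·): A: 0.0790045; B: 0.0532683; C: 0.0710858.
Posterior ∝ prior × likelihood. Numerator for B: 0.47·0.0532683 = 0.0250361.
Normalizing constant: 0.31·0.0790045 + 0.47·0.0532683 + 0.22·0.0710858 = 0.0651664.
P(B | observation) = 0.0250361 / 0.0651664 = 0.384188.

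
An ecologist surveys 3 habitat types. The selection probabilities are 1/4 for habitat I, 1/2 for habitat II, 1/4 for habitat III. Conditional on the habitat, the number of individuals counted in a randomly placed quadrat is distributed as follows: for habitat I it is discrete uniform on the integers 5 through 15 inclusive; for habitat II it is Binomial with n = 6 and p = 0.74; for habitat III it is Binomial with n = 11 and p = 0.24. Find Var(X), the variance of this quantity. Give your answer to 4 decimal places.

Per component, I: μ=10, E[X²]=110; II: μ=4.44, E[X²]=20.868; III: μ=2.64, E[X²]=8.976.
E[X] = 0.25·10 + 0.5·4.44 + 0.25·2.64 = 5.38.
E[X²] = 0.25·110 + 0.5·20.868 + 0.25·8.976 = 40.178.
Var(X) = E[X²] − (E[X])² = 40.178 − 28.9444 = 11.2336.

11.2336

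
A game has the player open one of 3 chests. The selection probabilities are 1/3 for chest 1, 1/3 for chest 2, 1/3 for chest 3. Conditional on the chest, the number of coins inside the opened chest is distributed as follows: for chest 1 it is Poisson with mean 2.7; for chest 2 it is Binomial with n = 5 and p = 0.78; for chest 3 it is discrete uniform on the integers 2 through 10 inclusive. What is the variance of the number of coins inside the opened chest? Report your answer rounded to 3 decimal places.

5.268

Per component, 1: μ=2.7, E[X²]=9.99; 2: μ=3.9, E[X²]=16.068; 3: μ=6, E[X²]=42.6667.
E[X] = 0.333333·2.7 + 0.333333·3.9 + 0.333333·6 = 4.2.
E[X²] = 0.333333·9.99 + 0.333333·16.068 + 0.333333·42.6667 = 22.9082.
Var(X) = E[X²] − (E[X])² = 22.9082 − 17.64 = 5.26822.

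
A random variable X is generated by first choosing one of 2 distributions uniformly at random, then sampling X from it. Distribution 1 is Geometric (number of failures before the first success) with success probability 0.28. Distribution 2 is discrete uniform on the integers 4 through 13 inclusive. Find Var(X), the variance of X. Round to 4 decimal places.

Per component, 1: μ=2.57143, E[X²]=15.7959; 2: μ=8.5, E[X²]=80.5.
E[X] = 0.5·2.57143 + 0.5·8.5 = 5.53571.
E[X²] = 0.5·15.7959 + 0.5·80.5 = 48.148.
Var(X) = E[X²] − (E[X])² = 48.148 − 30.6441 = 17.5038.

17.5038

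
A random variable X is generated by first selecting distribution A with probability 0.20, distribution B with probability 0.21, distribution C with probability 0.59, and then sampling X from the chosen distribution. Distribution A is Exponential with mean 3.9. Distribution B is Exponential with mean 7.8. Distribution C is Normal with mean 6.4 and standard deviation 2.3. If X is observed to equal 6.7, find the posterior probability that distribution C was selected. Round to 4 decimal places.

0.8312

Likelihoods f(6.7 | ·): A: 0.0460087; B: 0.0543072; C: 0.171984.
Posterior ∝ prior × likelihood. Numerator for C: 0.59·0.171984 = 0.101471.
Normalizing constant: 0.2·0.0460087 + 0.21·0.0543072 + 0.59·0.171984 = 0.122077.
P(C | observation) = 0.101471 / 0.122077 = 0.831203.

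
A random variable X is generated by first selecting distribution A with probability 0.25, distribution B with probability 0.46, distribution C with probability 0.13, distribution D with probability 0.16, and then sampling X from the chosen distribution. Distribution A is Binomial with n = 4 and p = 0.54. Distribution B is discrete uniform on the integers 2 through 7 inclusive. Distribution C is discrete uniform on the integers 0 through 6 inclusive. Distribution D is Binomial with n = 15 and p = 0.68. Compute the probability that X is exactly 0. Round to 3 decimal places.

Conditional on each component, P(X = 0): A: 0.0447746; B: 0; C: 0.142857; D: 3.77789e-08.
By total probability, P(X = 0) = 0.25·0.0447746 + 0.46·0 + 0.13·0.142857 + 0.16·3.77789e-08 = 0.0297651.

0.030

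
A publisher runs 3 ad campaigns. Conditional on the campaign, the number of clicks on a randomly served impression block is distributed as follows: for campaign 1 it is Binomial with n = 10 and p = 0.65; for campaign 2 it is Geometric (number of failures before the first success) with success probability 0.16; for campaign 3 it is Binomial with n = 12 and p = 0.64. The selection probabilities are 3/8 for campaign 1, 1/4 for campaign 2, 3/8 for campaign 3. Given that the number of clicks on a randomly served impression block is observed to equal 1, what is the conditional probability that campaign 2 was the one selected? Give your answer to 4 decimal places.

Likelihoods P(X=1 | ·): 1: 0.000512302; 2: 0.1344; 3: 0.000101085.
Posterior ∝ prior × likelihood. Numerator for 2: 0.25·0.1344 = 0.0336.
Normalizing constant: 0.375·0.000512302 + 0.25·0.1344 + 0.375·0.000101085 = 0.03383.
P(2 | observation) = 0.0336 / 0.03383 = 0.993201.

0.9932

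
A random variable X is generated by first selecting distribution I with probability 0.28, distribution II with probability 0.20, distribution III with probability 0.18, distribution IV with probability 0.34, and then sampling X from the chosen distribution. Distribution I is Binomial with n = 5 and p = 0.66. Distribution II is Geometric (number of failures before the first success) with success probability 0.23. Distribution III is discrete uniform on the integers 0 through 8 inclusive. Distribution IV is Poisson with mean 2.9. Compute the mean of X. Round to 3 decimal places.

3.300

Component means — I: 3.3; II: 3.34783; III: 4; IV: 2.9.
E[X] = 0.28·3.3 + 0.2·3.34783 + 0.18·4 + 0.34·2.9 = 3.29957.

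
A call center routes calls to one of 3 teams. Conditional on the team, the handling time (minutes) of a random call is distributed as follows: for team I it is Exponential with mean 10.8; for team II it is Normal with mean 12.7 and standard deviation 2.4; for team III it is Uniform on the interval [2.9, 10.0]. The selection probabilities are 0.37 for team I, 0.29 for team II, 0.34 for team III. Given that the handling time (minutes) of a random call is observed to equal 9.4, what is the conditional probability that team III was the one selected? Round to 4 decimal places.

0.5915

Likelihoods f(9.4 | ·): I: 0.0387774; II: 0.0645884; III: 0.140845.
Posterior ∝ prior × likelihood. Numerator for III: 0.34·0.140845 = 0.0478873.
Normalizing constant: 0.37·0.0387774 + 0.29·0.0645884 + 0.34·0.140845 = 0.0809656.
P(III | observation) = 0.0478873 / 0.0809656 = 0.591453.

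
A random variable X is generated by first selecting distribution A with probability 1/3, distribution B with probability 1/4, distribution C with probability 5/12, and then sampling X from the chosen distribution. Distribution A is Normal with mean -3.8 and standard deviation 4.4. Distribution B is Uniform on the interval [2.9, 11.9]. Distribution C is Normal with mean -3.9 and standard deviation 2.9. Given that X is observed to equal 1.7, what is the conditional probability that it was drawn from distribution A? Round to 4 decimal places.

0.6090

Likelihoods f(1.7 | ·): A: 0.0415112; B: 0; C: 0.0213203.
Posterior ∝ prior × likelihood. Numerator for A: 0.333333·0.0415112 = 0.0138371.
Normalizing constant: 0.333333·0.0415112 + 0.25·0 + 0.416667·0.0213203 = 0.0227205.
P(A | observation) = 0.0138371 / 0.0227205 = 0.609012.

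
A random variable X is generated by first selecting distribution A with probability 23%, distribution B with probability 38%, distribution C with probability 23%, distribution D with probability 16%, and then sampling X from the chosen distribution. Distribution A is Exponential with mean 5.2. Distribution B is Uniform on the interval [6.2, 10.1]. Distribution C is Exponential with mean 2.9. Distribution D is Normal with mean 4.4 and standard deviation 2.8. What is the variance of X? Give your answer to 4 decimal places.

Per component, A: μ=5.2, E[X²]=54.08; B: μ=8.15, E[X²]=67.69; C: μ=2.9, E[X²]=16.82; D: μ=4.4, E[X²]=27.2.
E[X] = 0.23·5.2 + 0.38·8.15 + 0.23·2.9 + 0.16·4.4 = 5.664.
E[X²] = 0.23·54.08 + 0.38·67.69 + 0.23·16.82 + 0.16·27.2 = 46.3812.
Var(X) = E[X²] − (E[X])² = 46.3812 − 32.0809 = 14.3003.

14.3003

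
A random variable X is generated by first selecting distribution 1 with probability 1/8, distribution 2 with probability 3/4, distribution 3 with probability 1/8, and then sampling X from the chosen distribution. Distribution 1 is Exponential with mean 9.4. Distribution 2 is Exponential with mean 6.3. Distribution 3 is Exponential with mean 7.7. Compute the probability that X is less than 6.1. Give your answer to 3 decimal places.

0.593

Conditional on each component, P(X < 6.1): 1: 0.477399; 2: 0.620254; 3: 0.547156.
By total probability, P(X < 6.1) = 0.125·0.477399 + 0.75·0.620254 + 0.125·0.547156 = 0.59326.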